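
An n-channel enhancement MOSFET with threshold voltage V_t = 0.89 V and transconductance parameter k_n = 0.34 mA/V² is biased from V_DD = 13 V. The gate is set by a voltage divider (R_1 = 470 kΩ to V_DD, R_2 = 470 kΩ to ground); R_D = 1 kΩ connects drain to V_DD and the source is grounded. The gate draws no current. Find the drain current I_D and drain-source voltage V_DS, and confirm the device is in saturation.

V_G = V_DD·R_2/(R_1+R_2) = 13×470/940 = 6.5 V. With the source grounded, V_GS = V_G = 6.5 V.
Assume saturation: I_D = (k_n/2)(V_GS − V_t)² = (0.34/2)×(6.5 − 0.89)² = 0.17×5.61² = 5.35 mA.
V_DS = V_DD − I_D·R_D = 13 − 5.35×1 = 7.65 V.
Saturation requires V_DS ≥ V_GS − V_t = 5.61 V; 7.65 ≥ 5.61 ✓.

I_D ≈ 5.4 mA, V_DS ≈ 7.6 V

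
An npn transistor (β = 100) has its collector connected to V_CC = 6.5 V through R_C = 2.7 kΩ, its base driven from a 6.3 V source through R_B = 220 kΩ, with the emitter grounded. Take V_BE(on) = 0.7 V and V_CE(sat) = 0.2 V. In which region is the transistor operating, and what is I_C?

saturation; I_C ≈ 2.3 mA

Assume active: I_B = (6.3 − 0.7)/220 = 0.0255 mA, giving I_C = β·I_B = 2.55 mA.
But then V_CE = 6.5 − 2.55×2.7 = -0.373 V < V_CE(sat) = 0.2 V — impossible in the active region.
So the transistor is saturated. With V_CE = 0.2 V, I_C = (V_CC − 0.2)/R_C = 6.3/2.7 = 2.33 mA.
Check: β·I_B = 2.55 mA > I_C = 2.33 mA, confirming saturation.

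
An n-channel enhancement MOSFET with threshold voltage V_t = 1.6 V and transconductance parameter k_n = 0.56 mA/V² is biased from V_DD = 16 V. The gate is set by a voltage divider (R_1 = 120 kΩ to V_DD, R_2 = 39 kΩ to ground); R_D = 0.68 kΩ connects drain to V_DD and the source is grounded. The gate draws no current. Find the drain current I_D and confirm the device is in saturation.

I_D ≈ 1.5 mA

V_G = V_DD·R_2/(R_1+R_2) = 16×39/159 = 3.92 V. With the source grounded, V_GS = V_G = 3.92 V.
Assume saturation: I_D = (k_n/2)(V_GS − V_t)² = (0.56/2)×(3.92 − 1.6)² = 0.28×2.32² = 1.51 mA.
V_DS = V_DD − I_D·R_D = 16 − 1.51×0.68 = 15 V.
Saturation requires V_DS ≥ V_GS − V_t = 2.32 V; 15 ≥ 2.32 ✓.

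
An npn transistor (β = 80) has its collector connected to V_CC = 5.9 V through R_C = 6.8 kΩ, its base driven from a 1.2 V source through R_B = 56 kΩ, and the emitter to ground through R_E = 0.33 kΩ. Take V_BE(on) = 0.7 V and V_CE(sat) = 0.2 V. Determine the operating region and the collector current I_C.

Assume active. Base-emitter loop: I_B = (V_BB − V_BE)/(R_B + (β+1)R_E) = (1.2 − 0.7)/(56 + 81×0.33) = 0.00604 mA.
I_C = β·I_B = 80×0.00604 = 0.484 mA.
V_CE = V_CC − I_C·R_C − I_E·R_E = 5.9 − 0.484×6.8 − 0.49×0.33 = 2.45 V > V_CE(sat), so the active-region assumption holds.

active; I_C ≈ 0.48 mA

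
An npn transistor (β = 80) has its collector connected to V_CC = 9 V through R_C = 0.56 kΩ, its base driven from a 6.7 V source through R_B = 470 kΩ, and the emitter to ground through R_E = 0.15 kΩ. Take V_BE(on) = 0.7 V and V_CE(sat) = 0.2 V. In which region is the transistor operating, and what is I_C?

active; I_C ≈ 1 mA

Assume active. Base-emitter loop: I_B = (V_BB − V_BE)/(R_B + (β+1)R_E) = (6.7 − 0.7)/(470 + 81×0.15) = 0.0124 mA.
I_C = β·I_B = 80×0.0124 = 0.996 mA.
V_CE = V_CC − I_C·R_C − I_E·R_E = 9 − 0.996×0.56 − 1.01×0.15 = 8.29 V > V_CE(sat), so the active-region assumption holds.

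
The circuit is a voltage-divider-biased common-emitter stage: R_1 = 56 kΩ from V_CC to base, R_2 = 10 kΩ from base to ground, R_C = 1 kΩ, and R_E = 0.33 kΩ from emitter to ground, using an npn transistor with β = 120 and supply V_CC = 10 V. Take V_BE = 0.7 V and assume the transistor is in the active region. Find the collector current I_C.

Thevenize the base divider: V_Th = V_CC·R_2/(R_1+R_2) = 10×10/66 = 1.52 V, R_Th = R_1‖R_2 = 8.48 kΩ.
Base-emitter loop: V_Th = I_B·R_Th + V_BE + (β+1)I_B·R_E, so I_B = (1.52 − 0.7) / (8.48 + 121×0.33) = 0.0168 mA.
I_C = β·I_B = 120×0.0168 = 2.02 mA, and I_E = (β+1)I_B = 2.04 mA.
V_CE = V_CC − I_C·R_C − I_E·R_E = 10 − 2.02×1 − 2.04×0.33 = 7.31 V.
V_CE = 7.31 V > 0.2 V confirms active-region operation.

I_C ≈ 2 mA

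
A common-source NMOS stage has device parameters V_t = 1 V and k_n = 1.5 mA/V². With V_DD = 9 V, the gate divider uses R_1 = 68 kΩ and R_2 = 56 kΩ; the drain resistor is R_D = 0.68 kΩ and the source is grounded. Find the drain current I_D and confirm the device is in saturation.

V_G = V_DD·R_2/(R_1+R_2) = 9×56/124 = 4.06 V. With the source grounded, V_GS = V_G = 4.06 V.
Assume saturation: I_D = (k_n/2)(V_GS − V_t)² = (1.5/2)×(4.06 − 1)² = 0.75×3.06² = 7.04 mA.
V_DS = V_DD − I_D·R_D = 9 − 7.04×0.68 = 4.21 V.
Saturation requires V_DS ≥ V_GS − V_t = 3.06 V; 4.21 ≥ 3.06 ✓.

I_D ≈ 7 mA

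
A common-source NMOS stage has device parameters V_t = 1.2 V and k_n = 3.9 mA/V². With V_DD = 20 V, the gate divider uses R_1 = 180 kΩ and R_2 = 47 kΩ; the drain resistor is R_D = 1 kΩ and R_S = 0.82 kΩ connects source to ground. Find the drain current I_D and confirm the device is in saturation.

V_G = V_DD·R_2/(R_1+R_2) = 20×47/227 = 4.14 V.
Assume saturation: I_D = (k_n/2)(V_GS − V_t)² with V_GS = V_G − I_D·R_S = 4.14 − 0.82·I_D.
Substituting gives 1.31·I_D² − 10.4·I_D + 16.9 = 0, with roots I_D = 2.27 or 5.67 mA.
The root I_D = 5.67 mA gives V_GS = -0.504 V ≤ V_t, so take I_D = 2.27 mA.
Then V_GS = 2.28 V and V_DS = V_DD − I_D(R_D+R_S) = 20 − 2.27×1.82 = 15.9 V.
Saturation requires V_DS ≥ V_GS − V_t = 1.08 V; 15.9 ≥ 1.08 ✓.

I_D ≈ 2.3 mA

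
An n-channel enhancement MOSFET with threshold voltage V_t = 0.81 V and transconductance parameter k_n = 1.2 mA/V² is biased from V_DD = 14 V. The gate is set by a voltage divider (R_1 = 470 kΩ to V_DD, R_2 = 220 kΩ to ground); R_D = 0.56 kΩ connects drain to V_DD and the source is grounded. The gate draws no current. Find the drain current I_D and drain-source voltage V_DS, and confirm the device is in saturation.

I_D ≈ 8 mA, V_DS ≈ 9.5 V

V_G = V_DD·R_2/(R_1+R_2) = 14×220/690 = 4.46 V. With the source grounded, V_GS = V_G = 4.46 V.
Assume saturation: I_D = (k_n/2)(V_GS − V_t)² = (1.2/2)×(4.46 − 0.81)² = 0.6×3.65² = 8.01 mA.
V_DS = V_DD − I_D·R_D = 14 − 8.01×0.56 = 9.51 V.
Saturation requires V_DS ≥ V_GS − V_t = 3.65 V; 9.51 ≥ 3.65 ✓.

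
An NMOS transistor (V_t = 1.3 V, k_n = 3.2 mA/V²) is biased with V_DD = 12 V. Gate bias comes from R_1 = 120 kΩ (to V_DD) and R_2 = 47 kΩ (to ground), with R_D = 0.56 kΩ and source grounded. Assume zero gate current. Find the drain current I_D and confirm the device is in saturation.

V_G = V_DD·R_2/(R_1+R_2) = 12×47/167 = 3.38 V. With the source grounded, V_GS = V_G = 3.38 V.
Assume saturation: I_D = (k_n/2)(V_GS − V_t)² = (3.2/2)×(3.38 − 1.3)² = 1.6×2.08² = 6.9 mA.
V_DS = V_DD − I_D·R_D = 12 − 6.9×0.56 = 8.13 V.
Saturation requires V_DS ≥ V_GS − V_t = 2.08 V; 8.13 ≥ 2.08 ✓.

I_D ≈ 6.9 mA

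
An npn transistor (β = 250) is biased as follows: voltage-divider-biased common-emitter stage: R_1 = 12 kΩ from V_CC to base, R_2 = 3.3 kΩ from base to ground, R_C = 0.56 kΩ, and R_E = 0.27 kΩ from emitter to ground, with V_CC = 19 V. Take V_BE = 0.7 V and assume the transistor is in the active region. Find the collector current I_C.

I_C ≈ 12 mA

Thevenize the base divider: V_Th = V_CC·R_2/(R_1+R_2) = 19×3.3/15.3 = 4.1 V, R_Th = R_1‖R_2 = 2.59 kΩ.
Base-emitter loop: V_Th = I_B·R_Th + V_BE + (β+1)I_B·R_E, so I_B = (4.1 − 0.7) / (2.59 + 251×0.27) = 0.0483 mA.
I_C = β·I_B = 250×0.0483 = 12.1 mA, and I_E = (β+1)I_B = 12.1 mA.
V_CE = V_CC − I_C·R_C − I_E·R_E = 19 − 12.1×0.56 − 12.1×0.27 = 8.97 V.
V_CE = 8.97 V > 0.2 V confirms active-region operation.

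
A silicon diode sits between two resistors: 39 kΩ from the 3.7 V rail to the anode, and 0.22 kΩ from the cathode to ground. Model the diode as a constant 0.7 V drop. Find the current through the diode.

I ≈ 0.076 mA

The two resistors are in series with the diode, so KVL gives 3.7 = I·39 + 0.7 + I·0.22.
I = (3.7 − 0.7) / (39 + 0.22) kΩ = 3 / 39.2 = 0.0765 mA.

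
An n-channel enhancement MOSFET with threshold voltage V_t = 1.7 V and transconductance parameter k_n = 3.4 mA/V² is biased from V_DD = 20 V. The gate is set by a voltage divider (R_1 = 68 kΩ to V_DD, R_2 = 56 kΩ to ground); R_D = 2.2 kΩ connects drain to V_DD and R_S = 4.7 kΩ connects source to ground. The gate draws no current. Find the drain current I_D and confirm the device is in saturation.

I_D ≈ 1.4 mA

V_G = V_DD·R_2/(R_1+R_2) = 20×56/124 = 9.03 V.
Assume saturation: I_D = (k_n/2)(V_GS − V_t)² with V_GS = V_G − I_D·R_S = 9.03 − 4.7·I_D.
Substituting gives 37.6·I_D² − 118·I_D + 91.4 = 0, with roots I_D = 1.37 or 1.78 mA.
The root I_D = 1.78 mA gives V_GS = 0.677 V ≤ V_t, so take I_D = 1.37 mA.
Then V_GS = 2.6 V and V_DS = V_DD − I_D(R_D+R_S) = 20 − 1.37×6.9 = 10.6 V.
Saturation requires V_DS ≥ V_GS − V_t = 0.897 V; 10.6 ≥ 0.897 ✓.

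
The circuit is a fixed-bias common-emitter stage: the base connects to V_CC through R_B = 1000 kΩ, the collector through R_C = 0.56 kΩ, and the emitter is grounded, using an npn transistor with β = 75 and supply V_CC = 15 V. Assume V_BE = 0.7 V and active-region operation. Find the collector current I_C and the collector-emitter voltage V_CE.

Base loop: V_CC = I_B·R_B + V_BE, so I_B = (15 − 0.7)/1000 kΩ = 0.0143 mA.
In the active region I_C = β·I_B = 75 × 0.0143 = 1.07 mA.
Collector loop: V_CE = V_CC − I_C·R_C = 15 − 1.07×0.56 = 14.4 V.
Since V_CE = 14.4 V > V_CE(sat) ≈ 0.2 V, the transistor is in the active region as assumed.

I_C ≈ 1.1 mA, V_CE ≈ 14 V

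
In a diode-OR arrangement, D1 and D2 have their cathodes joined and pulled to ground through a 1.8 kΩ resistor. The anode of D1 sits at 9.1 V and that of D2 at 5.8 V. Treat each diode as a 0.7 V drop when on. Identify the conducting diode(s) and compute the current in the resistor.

Assume both conduct. Then node N would need to be at both 9.1−0.7 = 8.4 V and 5.8−0.7 = 5.1 V, which is impossible.
Assume only D1 conducts: V_N = 9.1 − 0.7 = 8.4 V, so I_R = 8.4/1.8 = 4.67 mA.
Check D2: its anode-to-cathode voltage is 5.8 − 8.4 = -2.6 V < 0.7 V, so it is off. The assumption is consistent.

Only D1 conducts; I_R ≈ 4.7 mA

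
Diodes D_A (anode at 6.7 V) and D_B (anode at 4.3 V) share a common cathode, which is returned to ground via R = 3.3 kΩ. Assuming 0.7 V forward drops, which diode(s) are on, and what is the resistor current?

Only D_A conducts; I_R ≈ 1.8 mA

Assume both conduct. Then node N would need to be at both 6.7−0.7 = 6 V and 4.3−0.7 = 3.6 V, which is impossible.
Assume only D_A conducts: V_N = 6.7 − 0.7 = 6 V, so I_R = 6/3.3 = 1.82 mA.
Check D_B: its anode-to-cathode voltage is 4.3 − 6 = -1.7 V < 0.7 V, so it is off. The assumption is consistent.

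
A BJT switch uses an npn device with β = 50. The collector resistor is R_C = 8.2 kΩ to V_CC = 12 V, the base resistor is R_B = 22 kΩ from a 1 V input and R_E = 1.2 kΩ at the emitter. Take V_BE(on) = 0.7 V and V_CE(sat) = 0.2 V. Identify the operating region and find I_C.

Assume active. Base-emitter loop: I_B = (V_BB − V_BE)/(R_B + (β+1)R_E) = (1 − 0.7)/(22 + 51×1.2) = 0.00361 mA.
I_C = β·I_B = 50×0.00361 = 0.18 mA.
V_CE = V_CC − I_C·R_C − I_E·R_E = 12 − 0.18×8.2 − 0.184×1.2 = 10.3 V > V_CE(sat), so the active-region assumption holds.

active; I_C ≈ 0.18 mA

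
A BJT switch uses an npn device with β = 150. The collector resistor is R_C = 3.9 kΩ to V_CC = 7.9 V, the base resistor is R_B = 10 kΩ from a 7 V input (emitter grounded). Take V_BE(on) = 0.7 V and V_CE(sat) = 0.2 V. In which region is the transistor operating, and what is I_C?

Assume active: I_B = (7 − 0.7)/10 = 0.63 mA, giving I_C = β·I_B = 94.5 mA.
But then V_CE = 7.9 − 94.5×3.9 = -361 V < V_CE(sat) = 0.2 V — impossible in the active region.
So the transistor is saturated. With V_CE = 0.2 V, I_C = (V_CC − 0.2)/R_C = 7.7/3.9 = 1.97 mA.
Check: β·I_B = 94.5 mA > I_C = 1.97 mA, confirming saturation.

saturation; I_C ≈ 2 mA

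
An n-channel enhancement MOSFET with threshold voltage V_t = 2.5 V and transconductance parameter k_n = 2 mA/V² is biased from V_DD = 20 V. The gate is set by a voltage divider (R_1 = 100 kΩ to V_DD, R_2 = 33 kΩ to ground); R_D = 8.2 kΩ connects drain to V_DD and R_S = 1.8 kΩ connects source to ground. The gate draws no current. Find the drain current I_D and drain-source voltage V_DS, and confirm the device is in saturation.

V_G = V_DD·R_2/(R_1+R_2) = 20×33/133 = 4.96 V.
Assume saturation: I_D = (k_n/2)(V_GS − V_t)² with V_GS = V_G − I_D·R_S = 4.96 − 1.8·I_D.
Substituting gives 3.24·I_D² − 9.86·I_D + 6.06 = 0, with roots I_D = 0.854 or 2.19 mA.
The root I_D = 2.19 mA gives V_GS = 1.02 V ≤ V_t, so take I_D = 0.854 mA.
Then V_GS = 3.42 V and V_DS = V_DD − I_D(R_D+R_S) = 20 − 0.854×10 = 11.5 V.
Saturation requires V_DS ≥ V_GS − V_t = 0.924 V; 11.5 ≥ 0.924 ✓.

I_D ≈ 0.85 mA, V_DS ≈ 11 V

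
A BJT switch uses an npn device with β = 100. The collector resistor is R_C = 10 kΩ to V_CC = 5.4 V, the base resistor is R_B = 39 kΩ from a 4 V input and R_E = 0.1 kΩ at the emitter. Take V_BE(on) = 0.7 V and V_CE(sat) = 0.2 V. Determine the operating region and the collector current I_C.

Assume active: I_B = (4 − 0.7)/(39 + 101×0.1) = 0.0672 mA, I_C = β·I_B = 6.72 mA.
Then V_CE = 5.4 − 6.72×10 − 6.79×0.1 = -62.5 V < 0.2 V — the active assumption fails.
Re-solve with V_CE = 0.2 V. KCL at the emitter: V_E/R_E = (V_BB−0.7−V_E)/R_B + (V_CC−0.2−V_E)/R_C, giving V_E = 0.0597 V.
I_C = (V_CC − 0.2 − V_E)/R_C = (5.2 − 0.0597)/10 = 0.514 mA.
Check: I_B = (3.3 − 0.0597)/39 = 0.0831 mA, and β·I_B = 8.31 mA > I_C, confirming saturation.

saturation; I_C ≈ 0.51 mA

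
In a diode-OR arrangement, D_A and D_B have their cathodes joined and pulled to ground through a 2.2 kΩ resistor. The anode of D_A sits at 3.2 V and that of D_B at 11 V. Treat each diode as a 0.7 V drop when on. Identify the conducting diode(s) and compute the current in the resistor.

Only D_B conducts; I_R ≈ 4.7 mA

Assume both conduct. Then node N would need to be at both 3.2−0.7 = 2.5 V and 11−0.7 = 10.3 V, which is impossible.
Assume only D_B conducts: V_N = 11 − 0.7 = 10.3 V, so I_R = 10.3/2.2 = 4.68 mA.
Check D_A: its anode-to-cathode voltage is 3.2 − 10.3 = -7.1 V < 0.7 V, so it is off. The assumption is consistent.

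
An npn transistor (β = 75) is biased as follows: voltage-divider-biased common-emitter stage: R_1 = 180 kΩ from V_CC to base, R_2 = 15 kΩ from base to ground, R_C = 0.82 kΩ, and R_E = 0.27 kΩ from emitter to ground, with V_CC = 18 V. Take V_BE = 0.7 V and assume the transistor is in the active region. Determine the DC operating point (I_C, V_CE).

I_C ≈ 1.5 mA, V_CE ≈ 16 V

Thevenize the base divider: V_Th = V_CC·R_2/(R_1+R_2) = 18×15/195 = 1.38 V, R_Th = R_1‖R_2 = 13.8 kΩ.
Base-emitter loop: V_Th = I_B·R_Th + V_BE + (β+1)I_B·R_E, so I_B = (1.38 − 0.7) / (13.8 + 76×0.27) = 0.0199 mA.
I_C = β·I_B = 75×0.0199 = 1.49 mA, and I_E = (β+1)I_B = 1.51 mA.
V_CE = V_CC − I_C·R_C − I_E·R_E = 18 − 1.49×0.82 − 1.51×0.27 = 16.4 V.
V_CE = 16.4 V > 0.2 V confirms active-region operation.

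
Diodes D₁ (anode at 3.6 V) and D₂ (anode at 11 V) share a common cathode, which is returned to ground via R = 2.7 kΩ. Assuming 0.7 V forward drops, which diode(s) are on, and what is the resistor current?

Assume both conduct. Then node N would need to be at both 3.6−0.7 = 2.9 V and 11−0.7 = 10.3 V, which is impossible.
Assume only D₂ conducts: V_N = 11 − 0.7 = 10.3 V, so I_R = 10.3/2.7 = 3.81 mA.
Check D₁: its anode-to-cathode voltage is 3.6 − 10.3 = -6.7 V < 0.7 V, so it is off. The assumption is consistent.

Only D₂ conducts; I_R ≈ 3.8 mA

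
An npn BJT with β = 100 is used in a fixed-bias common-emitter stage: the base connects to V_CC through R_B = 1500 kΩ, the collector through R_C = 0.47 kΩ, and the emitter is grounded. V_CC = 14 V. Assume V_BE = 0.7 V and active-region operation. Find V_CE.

Base loop: V_CC = I_B·R_B + V_BE, so I_B = (14 − 0.7)/1500 kΩ = 0.00887 mA.
In the active region I_C = β·I_B = 100 × 0.00887 = 0.887 mA.
Collector loop: V_CE = V_CC − I_C·R_C = 14 − 0.887×0.47 = 13.6 V.
Since V_CE = 13.6 V > V_CE(sat) ≈ 0.2 V, the transistor is in the active region as assumed.

V_CE ≈ 14 V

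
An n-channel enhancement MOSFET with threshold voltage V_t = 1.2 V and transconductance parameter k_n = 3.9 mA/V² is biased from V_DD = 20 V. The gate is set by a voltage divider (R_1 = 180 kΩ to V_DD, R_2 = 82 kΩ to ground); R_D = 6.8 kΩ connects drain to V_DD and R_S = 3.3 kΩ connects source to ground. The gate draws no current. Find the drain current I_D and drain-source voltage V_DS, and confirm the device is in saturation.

I_D ≈ 1.3 mA, V_DS ≈ 7 V

V_G = V_DD·R_2/(R_1+R_2) = 20×82/262 = 6.26 V.
Assume saturation: I_D = (k_n/2)(V_GS − V_t)² with V_GS = V_G − I_D·R_S = 6.26 − 3.3·I_D.
Substituting gives 21.2·I_D² − 66.1·I_D + 49.9 = 0, with roots I_D = 1.29 or 1.83 mA.
The root I_D = 1.83 mA gives V_GS = 0.232 V ≤ V_t, so take I_D = 1.29 mA.
Then V_GS = 2.01 V and V_DS = V_DD − I_D(R_D+R_S) = 20 − 1.29×10.1 = 7 V.
Saturation requires V_DS ≥ V_GS − V_t = 0.812 V; 7 ≥ 0.812 ✓.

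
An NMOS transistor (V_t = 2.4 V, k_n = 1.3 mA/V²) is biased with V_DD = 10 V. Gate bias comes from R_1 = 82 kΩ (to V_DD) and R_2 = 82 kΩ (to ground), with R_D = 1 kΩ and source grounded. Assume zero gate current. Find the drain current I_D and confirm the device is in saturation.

I_D ≈ 4.4 mA

V_G = V_DD·R_2/(R_1+R_2) = 10×82/164 = 5 V. With the source grounded, V_GS = V_G = 5 V.
Assume saturation: I_D = (k_n/2)(V_GS − V_t)² = (1.3/2)×(5 − 2.4)² = 0.65×2.6² = 4.39 mA.
V_DS = V_DD − I_D·R_D = 10 − 4.39×1 = 5.61 V.
Saturation requires V_DS ≥ V_GS − V_t = 2.6 V; 5.61 ≥ 2.6 ✓.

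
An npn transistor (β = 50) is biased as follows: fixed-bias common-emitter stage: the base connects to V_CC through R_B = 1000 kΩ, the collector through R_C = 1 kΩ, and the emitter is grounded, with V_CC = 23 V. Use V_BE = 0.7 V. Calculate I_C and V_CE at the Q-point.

Base loop: V_CC = I_B·R_B + V_BE, so I_B = (23 − 0.7)/1000 kΩ = 0.0223 mA.
In the active region I_C = β·I_B = 50 × 0.0223 = 1.11 mA.
Collector loop: V_CE = V_CC − I_C·R_C = 23 − 1.11×1 = 21.9 V.
Since V_CE = 21.9 V > V_CE(sat) ≈ 0.2 V, the transistor is in the active region as assumed.

I_C ≈ 1.1 mA, V_CE ≈ 22 V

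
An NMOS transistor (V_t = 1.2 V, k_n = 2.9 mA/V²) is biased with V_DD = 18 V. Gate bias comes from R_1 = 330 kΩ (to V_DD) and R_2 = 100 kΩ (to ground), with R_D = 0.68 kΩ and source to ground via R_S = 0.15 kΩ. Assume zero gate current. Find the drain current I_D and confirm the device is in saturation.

V_G = V_DD·R_2/(R_1+R_2) = 18×100/430 = 4.19 V.
Assume saturation: I_D = (k_n/2)(V_GS − V_t)² with V_GS = V_G − I_D·R_S = 4.19 − 0.15·I_D.
Substituting gives 0.0326·I_D² − 2.3·I_D + 12.9 = 0, with roots I_D = 6.16 or 64.3 mA.
The root I_D = 64.3 mA gives V_GS = -5.46 V ≤ V_t, so take I_D = 6.16 mA.
Then V_GS = 3.26 V and V_DS = V_DD − I_D(R_D+R_S) = 18 − 6.16×0.83 = 12.9 V.
Saturation requires V_DS ≥ V_GS − V_t = 2.06 V; 12.9 ≥ 2.06 ✓.

I_D ≈ 6.2 mA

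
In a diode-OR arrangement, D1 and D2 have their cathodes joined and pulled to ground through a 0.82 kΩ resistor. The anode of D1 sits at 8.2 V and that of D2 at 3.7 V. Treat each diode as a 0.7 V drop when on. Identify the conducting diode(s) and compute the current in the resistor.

Assume both conduct. Then node N would need to be at both 8.2−0.7 = 7.5 V and 3.7−0.7 = 3 V, which is impossible.
Assume only D1 conducts: V_N = 8.2 − 0.7 = 7.5 V, so I_R = 7.5/0.82 = 9.15 mA.
Check D2: its anode-to-cathode voltage is 3.7 − 7.5 = -3.8 V < 0.7 V, so it is off. The assumption is consistent.

Only D1 conducts; I_R ≈ 9.1 mA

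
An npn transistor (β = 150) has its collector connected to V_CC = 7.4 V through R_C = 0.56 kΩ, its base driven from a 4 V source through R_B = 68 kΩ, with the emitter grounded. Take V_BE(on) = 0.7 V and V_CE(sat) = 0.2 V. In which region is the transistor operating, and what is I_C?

Assume active. Base-emitter loop: I_B = (V_BB − V_BE)/R_B = (4 − 0.7)/68 = 0.0485 mA.
I_C = β·I_B = 150×0.0485 = 7.28 mA.
V_CE = V_CC − I_C·R_C = 7.4 − 7.28×0.56 = 3.32 V > V_CE(sat), so the active-region assumption holds.

active; I_C ≈ 7.3 mA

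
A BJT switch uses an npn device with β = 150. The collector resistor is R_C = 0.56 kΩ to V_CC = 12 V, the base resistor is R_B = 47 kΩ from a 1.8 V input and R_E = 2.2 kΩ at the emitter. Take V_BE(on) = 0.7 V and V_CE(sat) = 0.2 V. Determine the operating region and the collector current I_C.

active; I_C ≈ 0.44 mA

Assume active. Base-emitter loop: I_B = (V_BB − V_BE)/(R_B + (β+1)R_E) = (1.8 − 0.7)/(47 + 151×2.2) = 0.0029 mA.
I_C = β·I_B = 150×0.0029 = 0.435 mA.
V_CE = V_CC − I_C·R_C − I_E·R_E = 12 − 0.435×0.56 − 0.438×2.2 = 10.8 V > V_CE(sat), so the active-region assumption holds.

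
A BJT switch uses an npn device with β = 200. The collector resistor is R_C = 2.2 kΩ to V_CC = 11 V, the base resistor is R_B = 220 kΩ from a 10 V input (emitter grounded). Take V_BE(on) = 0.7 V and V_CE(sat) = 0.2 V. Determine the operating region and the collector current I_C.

Assume active: I_B = (10 − 0.7)/220 = 0.0423 mA, giving I_C = β·I_B = 8.45 mA.
But then V_CE = 11 − 8.45×2.2 = -7.6 V < V_CE(sat) = 0.2 V — impossible in the active region.
So the transistor is saturated. With V_CE = 0.2 V, I_C = (V_CC − 0.2)/R_C = 10.8/2.2 = 4.91 mA.
Check: β·I_B = 8.45 mA > I_C = 4.91 mA, confirming saturation.

saturation; I_C ≈ 4.9 mA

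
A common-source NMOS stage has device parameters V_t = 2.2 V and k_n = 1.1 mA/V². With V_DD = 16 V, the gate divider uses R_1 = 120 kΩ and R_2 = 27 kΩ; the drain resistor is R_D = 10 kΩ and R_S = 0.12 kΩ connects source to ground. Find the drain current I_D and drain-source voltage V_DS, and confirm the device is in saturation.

I_D ≈ 0.27 mA, V_DS ≈ 13 V

V_G = V_DD·R_2/(R_1+R_2) = 16×27/147 = 2.94 V.
Assume saturation: I_D = (k_n/2)(V_GS − V_t)² with V_GS = V_G − I_D·R_S = 2.94 − 0.12·I_D.
Substituting gives 0.00792·I_D² − 1.1·I_D + 0.3 = 0, with roots I_D = 0.274 or 138 mA.
The root I_D = 138 mA gives V_GS = -13.7 V ≤ V_t, so take I_D = 0.274 mA.
Then V_GS = 2.91 V and V_DS = V_DD − I_D(R_D+R_S) = 16 − 0.274×10.1 = 13.2 V.
Saturation requires V_DS ≥ V_GS − V_t = 0.706 V; 13.2 ≥ 0.706 ✓.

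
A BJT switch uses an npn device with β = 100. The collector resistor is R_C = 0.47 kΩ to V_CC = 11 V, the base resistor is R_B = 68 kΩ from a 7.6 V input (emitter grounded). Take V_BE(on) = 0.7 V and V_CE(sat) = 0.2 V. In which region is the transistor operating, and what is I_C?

active; I_C ≈ 10 mA

Assume active. Base-emitter loop: I_B = (V_BB − V_BE)/R_B = (7.6 − 0.7)/68 = 0.101 mA.
I_C = β·I_B = 100×0.101 = 10.1 mA.
V_CE = V_CC − I_C·R_C = 11 − 10.1×0.47 = 6.23 V > V_CE(sat), so the active-region assumption holds.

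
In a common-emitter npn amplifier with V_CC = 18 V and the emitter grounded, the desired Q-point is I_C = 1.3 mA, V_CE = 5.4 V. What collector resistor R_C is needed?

R_C ≈ 9.7 kΩ

Collector loop: V_CC = I_C·R_C + V_CE.
R_C = (V_CC − V_CE)/I_C = (18 − 5.4)/1.3 = 9.69 kΩ.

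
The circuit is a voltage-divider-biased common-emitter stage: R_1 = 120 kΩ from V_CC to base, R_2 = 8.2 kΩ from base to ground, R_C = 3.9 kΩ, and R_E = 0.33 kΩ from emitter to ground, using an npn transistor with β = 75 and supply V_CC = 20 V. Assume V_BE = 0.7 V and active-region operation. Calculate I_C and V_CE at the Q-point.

I_C ≈ 1.3 mA, V_CE ≈ 14 V

Thevenize the base divider: V_Th = V_CC·R_2/(R_1+R_2) = 20×8.2/128 = 1.28 V, R_Th = R_1‖R_2 = 7.68 kΩ.
Base-emitter loop: V_Th = I_B·R_Th + V_BE + (β+1)I_B·R_E, so I_B = (1.28 − 0.7) / (7.68 + 76×0.33) = 0.0177 mA.
I_C = β·I_B = 75×0.0177 = 1.33 mA, and I_E = (β+1)I_B = 1.34 mA.
V_CE = V_CC − I_C·R_C − I_E·R_E = 20 − 1.33×3.9 − 1.34×0.33 = 14.4 V.
V_CE = 14.4 V > 0.2 V confirms active-region operation.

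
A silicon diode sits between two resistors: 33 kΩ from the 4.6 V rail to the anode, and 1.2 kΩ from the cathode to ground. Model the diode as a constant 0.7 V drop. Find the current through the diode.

I ≈ 0.11 mA

The two resistors are in series with the diode, so KVL gives 4.6 = I·33 + 0.7 + I·1.2.
I = (4.6 − 0.7) / (33 + 1.2) kΩ = 3.9 / 34.2 = 0.114 mA.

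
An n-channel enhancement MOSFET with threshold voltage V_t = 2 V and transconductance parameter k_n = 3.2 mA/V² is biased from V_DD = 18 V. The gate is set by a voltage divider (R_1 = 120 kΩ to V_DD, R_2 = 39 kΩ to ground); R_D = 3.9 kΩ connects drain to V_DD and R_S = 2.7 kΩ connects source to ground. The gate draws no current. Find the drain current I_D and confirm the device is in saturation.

V_G = V_DD·R_2/(R_1+R_2) = 18×39/159 = 4.42 V.
Assume saturation: I_D = (k_n/2)(V_GS − V_t)² with V_GS = V_G − I_D·R_S = 4.42 − 2.7·I_D.
Substituting gives 11.7·I_D² − 21.9·I_D + 9.33 = 0, with roots I_D = 0.657 or 1.22 mA.
The root I_D = 1.22 mA gives V_GS = 1.13 V ≤ V_t, so take I_D = 0.657 mA.
Then V_GS = 2.64 V and V_DS = V_DD − I_D(R_D+R_S) = 18 − 0.657×6.6 = 13.7 V.
Saturation requires V_DS ≥ V_GS − V_t = 0.641 V; 13.7 ≥ 0.641 ✓.

I_D ≈ 0.66 mA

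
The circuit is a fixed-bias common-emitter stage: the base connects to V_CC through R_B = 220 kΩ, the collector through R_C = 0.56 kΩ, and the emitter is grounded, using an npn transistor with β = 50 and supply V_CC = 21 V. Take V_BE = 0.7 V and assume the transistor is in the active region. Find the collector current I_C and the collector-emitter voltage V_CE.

I_C ≈ 4.6 mA, V_CE ≈ 18 V

Base loop: V_CC = I_B·R_B + V_BE, so I_B = (21 − 0.7)/220 kΩ = 0.0923 mA.
In the active region I_C = β·I_B = 50 × 0.0923 = 4.61 mA.
Collector loop: V_CE = V_CC − I_C·R_C = 21 − 4.61×0.56 = 18.4 V.
Since V_CE = 18.4 V > V_CE(sat) ≈ 0.2 V, the transistor is in the active region as assumed.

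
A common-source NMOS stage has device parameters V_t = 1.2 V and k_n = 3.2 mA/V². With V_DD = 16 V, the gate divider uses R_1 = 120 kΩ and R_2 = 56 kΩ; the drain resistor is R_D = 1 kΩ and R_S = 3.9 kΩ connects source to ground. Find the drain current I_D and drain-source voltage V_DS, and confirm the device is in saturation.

I_D ≈ 0.81 mA, V_DS ≈ 12 V

V_G = V_DD·R_2/(R_1+R_2) = 16×56/176 = 5.09 V.
Assume saturation: I_D = (k_n/2)(V_GS − V_t)² with V_GS = V_G − I_D·R_S = 5.09 − 3.9·I_D.
Substituting gives 24.3·I_D² − 49.6·I_D + 24.2 = 0, with roots I_D = 0.815 or 1.22 mA.
The root I_D = 1.22 mA gives V_GS = 0.326 V ≤ V_t, so take I_D = 0.815 mA.
Then V_GS = 1.91 V and V_DS = V_DD − I_D(R_D+R_S) = 16 − 0.815×4.9 = 12 V.
Saturation requires V_DS ≥ V_GS − V_t = 0.714 V; 12 ≥ 0.714 ✓.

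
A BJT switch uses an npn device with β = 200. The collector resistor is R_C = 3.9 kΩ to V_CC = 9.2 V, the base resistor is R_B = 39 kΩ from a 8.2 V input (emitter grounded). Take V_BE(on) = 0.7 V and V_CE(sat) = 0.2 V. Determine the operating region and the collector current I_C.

Assume active: I_B = (8.2 − 0.7)/39 = 0.192 mA, giving I_C = β·I_B = 38.5 mA.
But then V_CE = 9.2 − 38.5×3.9 = -141 V < V_CE(sat) = 0.2 V — impossible in the active region.
So the transistor is saturated. With V_CE = 0.2 V, I_C = (V_CC − 0.2)/R_C = 9/3.9 = 2.31 mA.
Check: β·I_B = 38.5 mA > I_C = 2.31 mA, confirming saturation.

saturation; I_C ≈ 2.3 mA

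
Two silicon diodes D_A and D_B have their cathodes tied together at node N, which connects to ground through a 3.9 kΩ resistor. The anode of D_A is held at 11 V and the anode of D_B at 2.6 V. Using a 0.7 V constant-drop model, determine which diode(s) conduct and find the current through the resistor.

Only D_A conducts; I_R ≈ 2.6 mA

Assume both conduct. Then node N would need to be at both 11−0.7 = 10.3 V and 2.6−0.7 = 1.9 V, which is impossible.
Assume only D_A conducts: V_N = 11 − 0.7 = 10.3 V, so I_R = 10.3/3.9 = 2.64 mA.
Check D_B: its anode-to-cathode voltage is 2.6 − 10.3 = -7.7 V < 0.7 V, so it is off. The assumption is consistent.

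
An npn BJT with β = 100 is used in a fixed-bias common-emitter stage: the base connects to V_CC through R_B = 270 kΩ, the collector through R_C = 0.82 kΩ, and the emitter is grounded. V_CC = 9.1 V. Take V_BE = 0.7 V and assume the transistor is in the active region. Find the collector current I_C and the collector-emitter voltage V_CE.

Base loop: V_CC = I_B·R_B + V_BE, so I_B = (9.1 − 0.7)/270 kΩ = 0.0311 mA.
In the active region I_C = β·I_B = 100 × 0.0311 = 3.11 mA.
Collector loop: V_CE = V_CC − I_C·R_C = 9.1 − 3.11×0.82 = 6.55 V.
Since V_CE = 6.55 V > V_CE(sat) ≈ 0.2 V, the transistor is in the active region as assumed.

I_C ≈ 3.1 mA, V_CE ≈ 6.5 V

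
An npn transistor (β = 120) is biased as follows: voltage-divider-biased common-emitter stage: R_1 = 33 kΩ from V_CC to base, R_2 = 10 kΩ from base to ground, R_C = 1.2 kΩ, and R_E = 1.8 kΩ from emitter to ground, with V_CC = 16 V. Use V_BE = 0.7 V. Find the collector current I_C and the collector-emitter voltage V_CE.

Thevenize the base divider: V_Th = V_CC·R_2/(R_1+R_2) = 16×10/43 = 3.72 V, R_Th = R_1‖R_2 = 7.67 kΩ.
Base-emitter loop: V_Th = I_B·R_Th + V_BE + (β+1)I_B·R_E, so I_B = (3.72 − 0.7) / (7.67 + 121×1.8) = 0.0134 mA.
I_C = β·I_B = 120×0.0134 = 1.61 mA, and I_E = (β+1)I_B = 1.62 mA.
V_CE = V_CC − I_C·R_C − I_E·R_E = 16 − 1.61×1.2 − 1.62×1.8 = 11.2 V.
V_CE = 11.2 V > 0.2 V confirms active-region operation.

I_C ≈ 1.6 mA, V_CE ≈ 11 V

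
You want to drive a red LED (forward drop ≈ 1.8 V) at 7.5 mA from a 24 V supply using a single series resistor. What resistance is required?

The resistor drops V_S − V_D = 24 − 1.8 = 22.2 V at 7.5 mA.
R = 22.2 V / 7.5 mA = 2.96 kΩ.

R ≈ 3 kΩ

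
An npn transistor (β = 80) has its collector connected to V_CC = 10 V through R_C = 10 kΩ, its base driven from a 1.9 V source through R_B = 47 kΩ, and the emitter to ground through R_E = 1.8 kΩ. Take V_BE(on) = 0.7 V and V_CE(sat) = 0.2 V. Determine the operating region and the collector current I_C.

Assume active. Base-emitter loop: I_B = (V_BB − V_BE)/(R_B + (β+1)R_E) = (1.9 − 0.7)/(47 + 81×1.8) = 0.00622 mA.
I_C = β·I_B = 80×0.00622 = 0.498 mA.
V_CE = V_CC − I_C·R_C − I_E·R_E = 10 − 0.498×10 − 0.504×1.8 = 4.11 V > V_CE(sat), so the active-region assumption holds.

active; I_C ≈ 0.5 mA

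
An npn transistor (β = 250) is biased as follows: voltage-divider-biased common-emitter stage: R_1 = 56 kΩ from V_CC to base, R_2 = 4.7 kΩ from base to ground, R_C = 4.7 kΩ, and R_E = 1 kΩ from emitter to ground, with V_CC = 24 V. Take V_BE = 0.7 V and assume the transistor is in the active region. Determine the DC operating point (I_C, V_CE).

I_C ≈ 1.1 mA, V_CE ≈ 18 V

Thevenize the base divider: V_Th = V_CC·R_2/(R_1+R_2) = 24×4.7/60.7 = 1.86 V, R_Th = R_1‖R_2 = 4.34 kΩ.
Base-emitter loop: V_Th = I_B·R_Th + V_BE + (β+1)I_B·R_E, so I_B = (1.86 − 0.7) / (4.34 + 251×1) = 0.00454 mA.
I_C = β·I_B = 250×0.00454 = 1.13 mA, and I_E = (β+1)I_B = 1.14 mA.
V_CE = V_CC − I_C·R_C − I_E·R_E = 24 − 1.13×4.7 − 1.14×1 = 17.5 V.
V_CE = 17.5 V > 0.2 V confirms active-region operation.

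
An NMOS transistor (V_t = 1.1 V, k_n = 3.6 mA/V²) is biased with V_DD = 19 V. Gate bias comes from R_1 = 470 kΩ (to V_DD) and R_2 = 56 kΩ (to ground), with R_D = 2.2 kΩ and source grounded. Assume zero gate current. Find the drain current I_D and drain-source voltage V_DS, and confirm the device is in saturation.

V_G = V_DD·R_2/(R_1+R_2) = 19×56/526 = 2.02 V. With the source grounded, V_GS = V_G = 2.02 V.
Assume saturation: I_D = (k_n/2)(V_GS − V_t)² = (3.6/2)×(2.02 − 1.1)² = 1.8×0.923² = 1.53 mA.
V_DS = V_DD − I_D·R_D = 19 − 1.53×2.2 = 15.6 V.
Saturation requires V_DS ≥ V_GS − V_t = 0.923 V; 15.6 ≥ 0.923 ✓.

I_D ≈ 1.5 mA, V_DS ≈ 16 V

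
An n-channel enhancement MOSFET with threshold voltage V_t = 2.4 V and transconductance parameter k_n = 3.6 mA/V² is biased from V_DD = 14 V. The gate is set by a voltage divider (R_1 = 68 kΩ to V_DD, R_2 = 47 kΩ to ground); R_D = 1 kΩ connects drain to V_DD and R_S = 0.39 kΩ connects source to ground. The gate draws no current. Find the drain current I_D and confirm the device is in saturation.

I_D ≈ 4.5 mA

V_G = V_DD·R_2/(R_1+R_2) = 14×47/115 = 5.72 V.
Assume saturation: I_D = (k_n/2)(V_GS − V_t)² with V_GS = V_G − I_D·R_S = 5.72 − 0.39·I_D.
Substituting gives 0.274·I_D² − 5.66·I_D + 19.9 = 0, with roots I_D = 4.47 or 16.2 mA.
The root I_D = 16.2 mA gives V_GS = -0.601 V ≤ V_t, so take I_D = 4.47 mA.
Then V_GS = 3.98 V and V_DS = V_DD − I_D(R_D+R_S) = 14 − 4.47×1.39 = 7.78 V.
Saturation requires V_DS ≥ V_GS − V_t = 1.58 V; 7.78 ≥ 1.58 ✓.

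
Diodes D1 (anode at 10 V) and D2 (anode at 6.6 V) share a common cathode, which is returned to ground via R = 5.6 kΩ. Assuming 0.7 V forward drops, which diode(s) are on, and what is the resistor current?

Only D1 conducts; I_R ≈ 1.7 mA

Assume both conduct. Then node N would need to be at both 10−0.7 = 9.3 V and 6.6−0.7 = 5.9 V, which is impossible.
Assume only D1 conducts: V_N = 10 − 0.7 = 9.3 V, so I_R = 9.3/5.6 = 1.66 mA.
Check D2: its anode-to-cathode voltage is 6.6 − 9.3 = -2.7 V < 0.7 V, so it is off. The assumption is consistent.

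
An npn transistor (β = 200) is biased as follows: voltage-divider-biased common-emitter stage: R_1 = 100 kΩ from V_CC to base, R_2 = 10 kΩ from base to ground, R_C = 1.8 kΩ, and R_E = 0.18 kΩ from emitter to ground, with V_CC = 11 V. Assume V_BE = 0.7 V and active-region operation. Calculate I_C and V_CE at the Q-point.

Thevenize the base divider: V_Th = V_CC·R_2/(R_1+R_2) = 11×10/110 = 1 V, R_Th = R_1‖R_2 = 9.09 kΩ.
Base-emitter loop: V_Th = I_B·R_Th + V_BE + (β+1)I_B·R_E, so I_B = (1 − 0.7) / (9.09 + 201×0.18) = 0.00663 mA.
I_C = β·I_B = 200×0.00663 = 1.33 mA, and I_E = (β+1)I_B = 1.33 mA.
V_CE = V_CC − I_C·R_C − I_E·R_E = 11 − 1.33×1.8 − 1.33×0.18 = 8.37 V.
V_CE = 8.37 V > 0.2 V confirms active-region operation.

I_C ≈ 1.3 mA, V_CE ≈ 8.4 V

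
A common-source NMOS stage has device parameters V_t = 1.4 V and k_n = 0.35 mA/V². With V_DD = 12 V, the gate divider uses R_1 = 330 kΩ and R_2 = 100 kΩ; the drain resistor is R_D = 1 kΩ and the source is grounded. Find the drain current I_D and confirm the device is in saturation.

V_G = V_DD·R_2/(R_1+R_2) = 12×100/430 = 2.79 V. With the source grounded, V_GS = V_G = 2.79 V.
Assume saturation: I_D = (k_n/2)(V_GS − V_t)² = (0.35/2)×(2.79 − 1.4)² = 0.175×1.39² = 0.338 mA.
V_DS = V_DD − I_D·R_D = 12 − 0.338×1 = 11.7 V.
Saturation requires V_DS ≥ V_GS − V_t = 1.39 V; 11.7 ≥ 1.39 ✓.

I_D ≈ 0.34 mA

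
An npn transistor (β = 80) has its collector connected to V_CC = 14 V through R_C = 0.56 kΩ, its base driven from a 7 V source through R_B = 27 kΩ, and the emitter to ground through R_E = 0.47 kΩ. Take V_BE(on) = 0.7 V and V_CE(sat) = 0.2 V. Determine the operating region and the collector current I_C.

Assume active. Base-emitter loop: I_B = (V_BB − V_BE)/(R_B + (β+1)R_E) = (7 − 0.7)/(27 + 81×0.47) = 0.0968 mA.
I_C = β·I_B = 80×0.0968 = 7.75 mA.
V_CE = V_CC − I_C·R_C − I_E·R_E = 14 − 7.75×0.56 − 7.84×0.47 = 5.98 V > V_CE(sat), so the active-region assumption holds.

active; I_C ≈ 7.7 mA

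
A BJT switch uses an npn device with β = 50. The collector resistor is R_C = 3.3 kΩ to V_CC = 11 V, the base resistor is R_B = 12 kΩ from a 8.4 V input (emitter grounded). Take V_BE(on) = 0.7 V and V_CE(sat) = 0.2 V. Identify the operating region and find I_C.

Assume active: I_B = (8.4 − 0.7)/12 = 0.642 mA, giving I_C = β·I_B = 32.1 mA.
But then V_CE = 11 − 32.1×3.3 = -94.9 V < V_CE(sat) = 0.2 V — impossible in the active region.
So the transistor is saturated. With V_CE = 0.2 V, I_C = (V_CC − 0.2)/R_C = 10.8/3.3 = 3.27 mA.
Check: β·I_B = 32.1 mA > I_C = 3.27 mA, confirming saturation.

saturation; I_C ≈ 3.3 mA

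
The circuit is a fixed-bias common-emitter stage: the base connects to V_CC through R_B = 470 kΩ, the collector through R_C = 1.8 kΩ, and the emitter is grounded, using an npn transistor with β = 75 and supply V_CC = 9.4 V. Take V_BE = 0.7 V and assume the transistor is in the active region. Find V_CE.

V_CE ≈ 6.9 V

Base loop: V_CC = I_B·R_B + V_BE, so I_B = (9.4 − 0.7)/470 kΩ = 0.0185 mA.
In the active region I_C = β·I_B = 75 × 0.0185 = 1.39 mA.
Collector loop: V_CE = V_CC − I_C·R_C = 9.4 − 1.39×1.8 = 6.9 V.
Since V_CE = 6.9 V > V_CE(sat) ≈ 0.2 V, the transistor is in the active region as assumed.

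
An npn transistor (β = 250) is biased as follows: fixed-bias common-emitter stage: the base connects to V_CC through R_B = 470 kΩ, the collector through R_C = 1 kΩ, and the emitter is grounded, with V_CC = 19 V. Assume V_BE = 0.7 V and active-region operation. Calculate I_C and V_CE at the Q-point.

Base loop: V_CC = I_B·R_B + V_BE, so I_B = (19 − 0.7)/470 kΩ = 0.0389 mA.
In the active region I_C = β·I_B = 250 × 0.0389 = 9.73 mA.
Collector loop: V_CE = V_CC − I_C·R_C = 19 − 9.73×1 = 9.27 V.
Since V_CE = 9.27 V > V_CE(sat) ≈ 0.2 V, the transistor is in the active region as assumed.

I_C ≈ 9.7 mA, V_CE ≈ 9.3 V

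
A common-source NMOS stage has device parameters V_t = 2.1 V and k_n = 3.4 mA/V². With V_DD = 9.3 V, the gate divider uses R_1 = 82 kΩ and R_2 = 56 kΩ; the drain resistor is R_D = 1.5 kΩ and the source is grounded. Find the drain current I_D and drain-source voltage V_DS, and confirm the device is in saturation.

V_G = V_DD·R_2/(R_1+R_2) = 9.3×56/138 = 3.77 V. With the source grounded, V_GS = V_G = 3.77 V.
Assume saturation: I_D = (k_n/2)(V_GS − V_t)² = (3.4/2)×(3.77 − 2.1)² = 1.7×1.67² = 4.76 mA.
V_DS = V_DD − I_D·R_D = 9.3 − 4.76×1.5 = 2.15 V.
Saturation requires V_DS ≥ V_GS − V_t = 1.67 V; 2.15 ≥ 1.67 ✓.

I_D ≈ 4.8 mA, V_DS ≈ 2.2 V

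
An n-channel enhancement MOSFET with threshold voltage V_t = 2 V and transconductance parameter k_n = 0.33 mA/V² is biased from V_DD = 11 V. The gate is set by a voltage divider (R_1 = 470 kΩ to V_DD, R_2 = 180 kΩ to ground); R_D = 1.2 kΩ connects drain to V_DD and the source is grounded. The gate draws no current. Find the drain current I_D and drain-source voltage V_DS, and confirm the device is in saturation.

V_G = V_DD·R_2/(R_1+R_2) = 11×180/650 = 3.05 V. With the source grounded, V_GS = V_G = 3.05 V.
Assume saturation: I_D = (k_n/2)(V_GS − V_t)² = (0.33/2)×(3.05 − 2)² = 0.165×1.05² = 0.181 mA.
V_DS = V_DD − I_D·R_D = 11 − 0.181×1.2 = 10.8 V.
Saturation requires V_DS ≥ V_GS − V_t = 1.05 V; 10.8 ≥ 1.05 ✓.

I_D ≈ 0.18 mA, V_DS ≈ 11 V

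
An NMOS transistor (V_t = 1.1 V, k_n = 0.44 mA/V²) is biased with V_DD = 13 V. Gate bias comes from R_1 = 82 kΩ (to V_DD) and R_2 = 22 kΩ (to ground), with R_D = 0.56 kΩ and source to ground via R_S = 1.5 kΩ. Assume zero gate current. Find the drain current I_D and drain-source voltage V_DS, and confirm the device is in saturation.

V_G = V_DD·R_2/(R_1+R_2) = 13×22/104 = 2.75 V.
Assume saturation: I_D = (k_n/2)(V_GS − V_t)² with V_GS = V_G − I_D·R_S = 2.75 − 1.5·I_D.
Substituting gives 0.495·I_D² − 2.09·I_D + 0.599 = 0, with roots I_D = 0.309 or 3.91 mA.
The root I_D = 3.91 mA gives V_GS = -3.12 V ≤ V_t, so take I_D = 0.309 mA.
Then V_GS = 2.29 V and V_DS = V_DD − I_D(R_D+R_S) = 13 − 0.309×2.06 = 12.4 V.
Saturation requires V_DS ≥ V_GS − V_t = 1.19 V; 12.4 ≥ 1.19 ✓.

I_D ≈ 0.31 mA, V_DS ≈ 12 V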